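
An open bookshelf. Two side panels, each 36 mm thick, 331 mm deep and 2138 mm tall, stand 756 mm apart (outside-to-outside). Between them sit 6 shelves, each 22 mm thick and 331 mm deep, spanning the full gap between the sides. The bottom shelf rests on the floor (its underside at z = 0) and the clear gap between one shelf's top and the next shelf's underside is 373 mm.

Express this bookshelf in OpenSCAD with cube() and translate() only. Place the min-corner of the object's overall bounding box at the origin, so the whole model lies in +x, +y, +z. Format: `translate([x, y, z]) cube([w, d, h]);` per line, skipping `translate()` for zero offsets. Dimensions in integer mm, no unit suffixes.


cube([36, 331, 2138]);
translate([720, 0, 0]) cube([36, 331, 2138]);
translate([36, 0, 0]) cube([684, 331, 22]);
translate([36, 0, 395]) cube([684, 331, 22]);
translate([36, 0, 790]) cube([684, 331, 22]);
translate([36, 0, 1185]) cube([684, 331, 22]);
translate([36, 0, 1580]) cube([684, 331, 22]);
translate([36, 0, 1975]) cube([684, 331, 22]);


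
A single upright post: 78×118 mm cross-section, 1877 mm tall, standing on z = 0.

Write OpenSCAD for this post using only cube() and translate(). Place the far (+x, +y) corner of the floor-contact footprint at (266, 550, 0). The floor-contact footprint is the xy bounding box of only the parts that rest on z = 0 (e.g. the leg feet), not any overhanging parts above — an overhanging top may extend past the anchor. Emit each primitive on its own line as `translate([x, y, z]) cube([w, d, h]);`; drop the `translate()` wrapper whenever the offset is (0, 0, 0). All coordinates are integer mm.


translate([188, 432, 0]) cube([78, 118, 1877]);


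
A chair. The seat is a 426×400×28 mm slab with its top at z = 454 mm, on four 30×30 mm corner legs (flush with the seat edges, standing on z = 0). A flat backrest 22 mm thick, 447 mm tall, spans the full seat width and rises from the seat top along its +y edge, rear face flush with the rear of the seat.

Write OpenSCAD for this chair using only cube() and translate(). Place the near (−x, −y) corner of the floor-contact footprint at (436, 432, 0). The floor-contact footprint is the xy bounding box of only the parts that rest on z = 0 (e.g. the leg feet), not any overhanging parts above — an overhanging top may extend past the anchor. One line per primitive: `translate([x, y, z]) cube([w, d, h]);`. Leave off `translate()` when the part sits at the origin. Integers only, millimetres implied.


// leg_h = 454 - 28 = 426
translate([436, 432, 426]) cube([426, 400, 28]);
translate([436, 432, 0]) cube([30, 30, 426]);
translate([832, 432, 0]) cube([30, 30, 426]);
translate([436, 802, 0]) cube([30, 30, 426]);
translate([832, 802, 0]) cube([30, 30, 426]);
translate([436, 810, 454]) cube([426, 22, 447]);


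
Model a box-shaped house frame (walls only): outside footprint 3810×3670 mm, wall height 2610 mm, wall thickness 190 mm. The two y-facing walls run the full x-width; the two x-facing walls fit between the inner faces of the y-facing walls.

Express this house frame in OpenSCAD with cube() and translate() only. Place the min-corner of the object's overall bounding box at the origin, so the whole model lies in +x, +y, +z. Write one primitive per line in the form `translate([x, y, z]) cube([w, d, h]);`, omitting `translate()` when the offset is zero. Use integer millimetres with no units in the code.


cube([3810, 190, 2610]);
translate([0, 3480, 0]) cube([3810, 190, 2610]);
translate([0, 190, 0]) cube([190, 3290, 2610]);
translate([3620, 190, 0]) cube([190, 3290, 2610]);


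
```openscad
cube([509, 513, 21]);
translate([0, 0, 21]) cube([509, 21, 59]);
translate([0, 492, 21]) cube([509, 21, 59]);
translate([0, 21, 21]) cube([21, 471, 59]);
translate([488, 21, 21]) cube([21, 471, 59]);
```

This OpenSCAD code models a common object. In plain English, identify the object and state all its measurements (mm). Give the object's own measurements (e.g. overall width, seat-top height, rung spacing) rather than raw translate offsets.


An open-topped rectangular box: outside dimensions 509×513×80 mm, with a uniform wall and base thickness of 21 mm. The base is a full 509×513 slab on the floor; four walls sit on top of the base. The front and back walls (the −y and +y sides) span the full width; the two side walls fit between them.


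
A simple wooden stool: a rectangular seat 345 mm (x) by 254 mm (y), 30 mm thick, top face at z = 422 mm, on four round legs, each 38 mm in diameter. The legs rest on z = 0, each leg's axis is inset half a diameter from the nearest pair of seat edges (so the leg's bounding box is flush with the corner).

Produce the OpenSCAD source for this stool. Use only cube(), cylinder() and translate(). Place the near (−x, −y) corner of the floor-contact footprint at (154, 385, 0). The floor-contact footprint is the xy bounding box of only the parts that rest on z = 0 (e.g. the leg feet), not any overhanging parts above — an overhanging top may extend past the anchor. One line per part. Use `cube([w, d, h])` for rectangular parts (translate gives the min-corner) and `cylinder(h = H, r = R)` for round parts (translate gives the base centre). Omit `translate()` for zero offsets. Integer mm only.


translate([154, 385, 392]) cube([345, 254, 30]);
translate([173, 404, 0]) cylinder(h = 392, r = 19);
translate([480, 404, 0]) cylinder(h = 392, r = 19);
translate([173, 620, 0]) cylinder(h = 392, r = 19);
translate([480, 620, 0]) cylinder(h = 392, r = 19);


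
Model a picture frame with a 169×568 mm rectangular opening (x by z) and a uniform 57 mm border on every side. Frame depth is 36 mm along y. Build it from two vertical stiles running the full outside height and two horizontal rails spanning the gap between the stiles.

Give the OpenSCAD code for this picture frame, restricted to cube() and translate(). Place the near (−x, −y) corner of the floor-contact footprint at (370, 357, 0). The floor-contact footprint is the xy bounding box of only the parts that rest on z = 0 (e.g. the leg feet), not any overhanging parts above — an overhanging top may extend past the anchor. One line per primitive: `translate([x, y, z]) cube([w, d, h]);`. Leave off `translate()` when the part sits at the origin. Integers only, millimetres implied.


translate([370, 357, 0]) cube([57, 36, 682]);
translate([596, 357, 0]) cube([57, 36, 682]);
translate([427, 357, 0]) cube([169, 36, 57]);
translate([427, 357, 625]) cube([169, 36, 57]);


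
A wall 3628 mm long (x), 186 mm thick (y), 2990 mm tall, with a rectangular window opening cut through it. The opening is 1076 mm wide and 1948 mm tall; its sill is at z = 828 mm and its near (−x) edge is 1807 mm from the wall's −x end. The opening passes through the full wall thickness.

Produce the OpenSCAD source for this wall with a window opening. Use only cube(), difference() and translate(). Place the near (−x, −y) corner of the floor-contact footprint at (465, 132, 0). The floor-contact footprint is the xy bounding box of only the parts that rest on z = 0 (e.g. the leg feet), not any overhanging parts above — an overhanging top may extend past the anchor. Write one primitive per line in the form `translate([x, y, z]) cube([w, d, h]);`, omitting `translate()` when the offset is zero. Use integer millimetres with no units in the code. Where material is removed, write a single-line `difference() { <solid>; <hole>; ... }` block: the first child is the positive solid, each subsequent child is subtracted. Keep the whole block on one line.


difference() { translate([465, 132, 0]) cube([3628, 186, 2990]); translate([2272, 132, 828]) cube([1076, 186, 1948]); }


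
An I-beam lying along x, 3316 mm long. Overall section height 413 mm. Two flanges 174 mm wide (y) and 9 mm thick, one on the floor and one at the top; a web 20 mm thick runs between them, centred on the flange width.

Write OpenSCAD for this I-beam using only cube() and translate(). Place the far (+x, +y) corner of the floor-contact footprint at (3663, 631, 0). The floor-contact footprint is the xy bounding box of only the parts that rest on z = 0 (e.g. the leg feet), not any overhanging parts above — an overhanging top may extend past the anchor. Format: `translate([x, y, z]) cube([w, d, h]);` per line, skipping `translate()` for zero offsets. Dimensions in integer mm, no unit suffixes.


translate([347, 457, 0]) cube([3316, 174, 9]);
translate([347, 534, 9]) cube([3316, 20, 395]);
translate([347, 457, 404]) cube([3316, 174, 9]);


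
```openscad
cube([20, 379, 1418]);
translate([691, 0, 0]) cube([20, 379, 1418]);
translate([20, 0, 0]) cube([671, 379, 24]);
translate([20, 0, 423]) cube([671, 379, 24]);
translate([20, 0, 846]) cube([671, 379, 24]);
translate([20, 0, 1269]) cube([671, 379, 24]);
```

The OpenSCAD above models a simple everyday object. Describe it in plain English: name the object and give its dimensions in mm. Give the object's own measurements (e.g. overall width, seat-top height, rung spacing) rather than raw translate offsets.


An open bookshelf. Two side panels, each 20 mm thick, 379 mm deep and 1418 mm tall, stand 711 mm apart (outside-to-outside). Between them sit 4 shelves, each 24 mm thick and 379 mm deep, spanning the full gap between the sides. The bottom shelf rests on the floor (its underside at z = 0) and the clear gap between one shelf's top and the next shelf's underside is 399 mm.


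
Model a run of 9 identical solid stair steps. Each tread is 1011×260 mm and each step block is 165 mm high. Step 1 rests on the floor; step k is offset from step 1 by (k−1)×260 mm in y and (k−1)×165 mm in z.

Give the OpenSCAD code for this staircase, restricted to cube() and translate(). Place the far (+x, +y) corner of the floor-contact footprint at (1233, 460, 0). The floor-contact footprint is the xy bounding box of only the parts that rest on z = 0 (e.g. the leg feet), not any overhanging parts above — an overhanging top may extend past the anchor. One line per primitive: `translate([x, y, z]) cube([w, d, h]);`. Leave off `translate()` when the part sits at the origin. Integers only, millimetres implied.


translate([222, 200, 0]) cube([1011, 260, 165]);
translate([222, 460, 165]) cube([1011, 260, 165]);
translate([222, 720, 330]) cube([1011, 260, 165]);
translate([222, 980, 495]) cube([1011, 260, 165]);
translate([222, 1240, 660]) cube([1011, 260, 165]);
translate([222, 1500, 825]) cube([1011, 260, 165]);
translate([222, 1760, 990]) cube([1011, 260, 165]);
translate([222, 2020, 1155]) cube([1011, 260, 165]);
translate([222, 2280, 1320]) cube([1011, 260, 165]);


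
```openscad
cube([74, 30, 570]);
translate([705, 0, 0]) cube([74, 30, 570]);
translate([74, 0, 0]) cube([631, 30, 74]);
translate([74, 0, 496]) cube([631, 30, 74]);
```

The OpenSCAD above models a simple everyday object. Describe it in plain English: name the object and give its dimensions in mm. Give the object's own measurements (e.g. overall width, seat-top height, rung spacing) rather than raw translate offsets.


A rectangular picture frame lying in the x–z plane (depth along y). The opening is 631 mm wide (x) by 422 mm tall (z), surrounded by a border 74 mm wide on all four sides. The frame is 30 mm deep and is made of two full-height vertical stiles with two horizontal rails fitted between them.


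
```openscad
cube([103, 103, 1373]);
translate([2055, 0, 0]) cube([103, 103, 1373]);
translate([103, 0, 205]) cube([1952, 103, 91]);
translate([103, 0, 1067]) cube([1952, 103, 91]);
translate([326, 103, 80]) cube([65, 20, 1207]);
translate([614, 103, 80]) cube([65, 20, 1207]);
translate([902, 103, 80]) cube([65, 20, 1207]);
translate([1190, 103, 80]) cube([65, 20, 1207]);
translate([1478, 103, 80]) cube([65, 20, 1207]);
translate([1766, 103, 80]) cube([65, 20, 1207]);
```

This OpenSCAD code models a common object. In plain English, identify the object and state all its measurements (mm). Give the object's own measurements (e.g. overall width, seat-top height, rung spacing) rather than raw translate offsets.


A fence section. Two 103×103 mm posts, 1373 mm tall, stand on the floor with a clear span of 1952 mm between their inner faces. Two horizontal rails of 103×91 mm section span the gap between the posts with their undersides at z = 205 mm and z = 1067 mm, flush with the posts' −y face. 6 pickets, each 65 mm wide, 20 mm thick and 1207 mm tall, are fixed to the +y face of the rails with their bottoms at z = 80 mm, spaced across the span with a 223 mm gap after the −x post and between neighbouring pickets, with 224 mm left before the +x post.


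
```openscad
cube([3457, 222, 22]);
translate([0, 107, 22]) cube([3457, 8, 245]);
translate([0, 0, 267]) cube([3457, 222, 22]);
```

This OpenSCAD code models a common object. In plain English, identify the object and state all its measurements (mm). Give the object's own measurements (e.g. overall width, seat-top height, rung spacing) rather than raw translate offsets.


An I-beam lying along x, 3457 mm long. Overall section height 289 mm. Two flanges 222 mm wide (y) and 22 mm thick, one on the floor and one at the top; a web 8 mm thick runs between them, centred on the flange width.


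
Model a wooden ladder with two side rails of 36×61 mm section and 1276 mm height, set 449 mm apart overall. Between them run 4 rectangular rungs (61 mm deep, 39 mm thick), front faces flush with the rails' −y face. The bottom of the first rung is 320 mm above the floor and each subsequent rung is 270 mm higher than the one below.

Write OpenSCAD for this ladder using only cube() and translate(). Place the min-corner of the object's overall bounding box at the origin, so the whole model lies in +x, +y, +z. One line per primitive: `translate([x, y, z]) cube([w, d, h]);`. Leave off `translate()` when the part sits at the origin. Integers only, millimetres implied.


cube([36, 61, 1276]);
translate([413, 0, 0]) cube([36, 61, 1276]);
translate([36, 0, 320]) cube([377, 61, 39]);
translate([36, 0, 590]) cube([377, 61, 39]);
translate([36, 0, 860]) cube([377, 61, 39]);
translate([36, 0, 1130]) cube([377, 61, 39]);


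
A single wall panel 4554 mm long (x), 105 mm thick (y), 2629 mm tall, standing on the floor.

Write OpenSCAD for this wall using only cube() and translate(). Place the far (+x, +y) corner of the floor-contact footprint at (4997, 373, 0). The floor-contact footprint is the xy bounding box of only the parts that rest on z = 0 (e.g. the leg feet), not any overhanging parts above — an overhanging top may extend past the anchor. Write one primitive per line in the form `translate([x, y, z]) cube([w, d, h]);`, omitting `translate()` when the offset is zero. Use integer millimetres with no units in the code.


translate([443, 268, 0]) cube([4554, 105, 2629]);


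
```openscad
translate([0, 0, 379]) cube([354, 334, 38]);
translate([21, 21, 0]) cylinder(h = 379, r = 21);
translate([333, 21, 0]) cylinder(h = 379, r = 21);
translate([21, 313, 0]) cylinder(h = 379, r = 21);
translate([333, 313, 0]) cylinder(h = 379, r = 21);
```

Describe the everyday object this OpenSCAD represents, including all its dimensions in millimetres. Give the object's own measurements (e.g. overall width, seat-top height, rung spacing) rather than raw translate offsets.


A four-legged stool. The seat is a 354×334×38 mm slab whose top surface is at z = 417 mm; four round legs, each 42 mm in diameter, run from the floor (z = 0) to the underside of the seat, each leg's axis is inset half a diameter from the nearest pair of seat edges (so the leg's bounding box is flush with the corner).


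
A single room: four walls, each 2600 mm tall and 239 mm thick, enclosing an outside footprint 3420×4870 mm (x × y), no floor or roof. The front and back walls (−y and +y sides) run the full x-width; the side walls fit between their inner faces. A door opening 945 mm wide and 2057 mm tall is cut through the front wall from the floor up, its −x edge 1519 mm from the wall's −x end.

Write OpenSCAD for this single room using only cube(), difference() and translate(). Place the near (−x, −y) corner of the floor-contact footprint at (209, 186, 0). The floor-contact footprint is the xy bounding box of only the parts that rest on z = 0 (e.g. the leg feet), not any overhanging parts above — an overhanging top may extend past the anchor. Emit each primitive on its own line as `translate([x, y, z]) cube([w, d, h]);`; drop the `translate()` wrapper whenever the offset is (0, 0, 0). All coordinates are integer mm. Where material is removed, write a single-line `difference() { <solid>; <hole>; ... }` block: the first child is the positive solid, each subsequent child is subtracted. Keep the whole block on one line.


difference() { translate([209, 186, 0]) cube([3420, 239, 2600]); translate([1728, 186, 0]) cube([945, 239, 2057]); }
translate([209, 4817, 0]) cube([3420, 239, 2600]);
translate([209, 425, 0]) cube([239, 4392, 2600]);
translate([3390, 425, 0]) cube([239, 4392, 2600]);


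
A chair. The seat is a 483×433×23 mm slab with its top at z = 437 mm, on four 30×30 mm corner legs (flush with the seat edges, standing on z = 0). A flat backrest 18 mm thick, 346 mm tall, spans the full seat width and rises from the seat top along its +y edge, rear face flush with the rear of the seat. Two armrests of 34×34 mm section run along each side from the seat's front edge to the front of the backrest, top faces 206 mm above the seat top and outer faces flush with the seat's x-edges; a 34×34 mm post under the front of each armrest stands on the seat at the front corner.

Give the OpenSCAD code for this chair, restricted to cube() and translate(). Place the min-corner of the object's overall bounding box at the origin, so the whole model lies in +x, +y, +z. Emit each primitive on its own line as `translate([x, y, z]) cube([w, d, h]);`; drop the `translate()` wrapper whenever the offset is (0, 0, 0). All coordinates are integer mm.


// leg_h = 437 - 23 = 414
// arm post h = 206 - 34 = 172
translate([0, 0, 414]) cube([483, 433, 23]);
cube([30, 30, 414]);
translate([453, 0, 0]) cube([30, 30, 414]);
translate([0, 403, 0]) cube([30, 30, 414]);
translate([453, 403, 0]) cube([30, 30, 414]);
translate([0, 415, 437]) cube([483, 18, 346]);
translate([0, 0, 609]) cube([34, 415, 34]);
translate([449, 0, 609]) cube([34, 415, 34]);
translate([0, 0, 437]) cube([34, 34, 172]);
translate([449, 0, 437]) cube([34, 34, 172]);


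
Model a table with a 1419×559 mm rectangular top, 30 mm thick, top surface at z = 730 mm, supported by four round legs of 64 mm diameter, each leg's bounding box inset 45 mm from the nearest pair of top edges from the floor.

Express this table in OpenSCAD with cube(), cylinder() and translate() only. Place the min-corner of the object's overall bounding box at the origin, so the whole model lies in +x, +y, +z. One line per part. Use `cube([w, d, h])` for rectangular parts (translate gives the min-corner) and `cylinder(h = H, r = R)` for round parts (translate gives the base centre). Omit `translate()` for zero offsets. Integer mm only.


translate([0, 0, 700]) cube([1419, 559, 30]);
translate([77, 77, 0]) cylinder(h = 700, r = 32);
translate([1342, 77, 0]) cylinder(h = 700, r = 32);
translate([77, 482, 0]) cylinder(h = 700, r = 32);
translate([1342, 482, 0]) cylinder(h = 700, r = 32);


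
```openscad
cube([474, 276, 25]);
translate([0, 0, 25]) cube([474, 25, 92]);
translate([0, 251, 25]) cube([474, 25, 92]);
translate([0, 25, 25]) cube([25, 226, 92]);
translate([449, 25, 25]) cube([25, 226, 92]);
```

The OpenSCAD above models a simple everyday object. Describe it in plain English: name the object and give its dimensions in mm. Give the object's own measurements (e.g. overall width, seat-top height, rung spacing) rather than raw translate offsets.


An open-topped rectangular box: outside dimensions 474×276×117 mm, with a uniform wall and base thickness of 25 mm. The base is a full 474×276 slab on the floor; four walls sit on top of the base. The front and back walls (the −y and +y sides) span the full width; the two side walls fit between them.


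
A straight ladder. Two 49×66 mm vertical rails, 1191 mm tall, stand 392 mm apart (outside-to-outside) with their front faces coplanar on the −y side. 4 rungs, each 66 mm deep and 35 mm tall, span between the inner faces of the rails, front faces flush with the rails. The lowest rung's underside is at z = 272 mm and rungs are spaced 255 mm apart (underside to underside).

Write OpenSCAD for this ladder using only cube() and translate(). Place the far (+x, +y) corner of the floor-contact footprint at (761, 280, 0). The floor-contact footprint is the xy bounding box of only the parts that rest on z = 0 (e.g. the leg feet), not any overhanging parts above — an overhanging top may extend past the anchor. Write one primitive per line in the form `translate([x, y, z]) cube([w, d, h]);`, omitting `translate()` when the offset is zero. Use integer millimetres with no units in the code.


// rung span = 392 - 2*49 = 294
// rung[k] z = 272 + k*255
translate([369, 214, 0]) cube([49, 66, 1191]);
translate([712, 214, 0]) cube([49, 66, 1191]);
translate([418, 214, 272]) cube([294, 66, 35]);
translate([418, 214, 527]) cube([294, 66, 35]);
translate([418, 214, 782]) cube([294, 66, 35]);
translate([418, 214, 1037]) cube([294, 66, 35]);


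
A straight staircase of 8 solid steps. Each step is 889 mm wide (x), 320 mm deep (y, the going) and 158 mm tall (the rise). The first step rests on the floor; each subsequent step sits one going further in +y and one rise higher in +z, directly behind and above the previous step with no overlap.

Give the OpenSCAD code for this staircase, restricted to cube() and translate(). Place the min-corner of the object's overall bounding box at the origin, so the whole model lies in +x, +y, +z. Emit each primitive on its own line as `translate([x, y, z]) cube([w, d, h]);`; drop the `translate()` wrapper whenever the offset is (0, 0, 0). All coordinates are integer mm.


cube([889, 320, 158]);
translate([0, 320, 158]) cube([889, 320, 158]);
translate([0, 640, 316]) cube([889, 320, 158]);
translate([0, 960, 474]) cube([889, 320, 158]);
translate([0, 1280, 632]) cube([889, 320, 158]);
translate([0, 1600, 790]) cube([889, 320, 158]);
translate([0, 1920, 948]) cube([889, 320, 158]);
translate([0, 2240, 1106]) cube([889, 320, 158]);


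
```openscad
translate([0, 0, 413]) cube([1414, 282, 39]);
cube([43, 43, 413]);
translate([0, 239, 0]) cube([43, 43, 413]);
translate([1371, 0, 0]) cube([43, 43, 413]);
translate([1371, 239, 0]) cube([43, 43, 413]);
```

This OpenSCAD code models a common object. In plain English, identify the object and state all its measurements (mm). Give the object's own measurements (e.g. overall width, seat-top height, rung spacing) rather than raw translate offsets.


A long wooden bench with a 1414 mm (x) × 282 mm (y) seat, 39 mm thick, its top surface 452 mm above the floor. Four 43 mm square legs at the seat corners, flush with the edges, run from z = 0 to the seat underside.


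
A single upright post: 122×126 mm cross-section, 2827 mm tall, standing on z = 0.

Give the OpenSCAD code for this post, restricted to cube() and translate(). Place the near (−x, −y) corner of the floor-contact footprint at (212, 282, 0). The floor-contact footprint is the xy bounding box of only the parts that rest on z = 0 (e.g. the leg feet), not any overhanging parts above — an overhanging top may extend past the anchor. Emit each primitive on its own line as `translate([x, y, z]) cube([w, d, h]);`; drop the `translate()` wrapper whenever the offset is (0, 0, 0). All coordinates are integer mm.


translate([212, 282, 0]) cube([122, 126, 2827]);


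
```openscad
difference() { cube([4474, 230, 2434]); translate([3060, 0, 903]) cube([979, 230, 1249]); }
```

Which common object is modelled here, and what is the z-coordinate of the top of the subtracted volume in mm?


A wall with a window opening. The window head height is 2152 mm.

A wall with a rectangular opening subtracted — a window. Sill at z = 903, opening 1249 mm tall, so the head is at 903 + 1249 = 2152 mm.


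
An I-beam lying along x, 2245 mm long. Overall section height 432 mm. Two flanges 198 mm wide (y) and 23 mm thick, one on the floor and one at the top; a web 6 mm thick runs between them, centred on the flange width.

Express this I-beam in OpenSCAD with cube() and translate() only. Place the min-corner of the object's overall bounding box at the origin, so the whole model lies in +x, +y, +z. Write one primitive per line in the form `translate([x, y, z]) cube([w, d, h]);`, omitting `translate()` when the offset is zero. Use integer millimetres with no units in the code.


cube([2245, 198, 23]);
translate([0, 96, 23]) cube([2245, 6, 386]);
translate([0, 0, 409]) cube([2245, 198, 23]);


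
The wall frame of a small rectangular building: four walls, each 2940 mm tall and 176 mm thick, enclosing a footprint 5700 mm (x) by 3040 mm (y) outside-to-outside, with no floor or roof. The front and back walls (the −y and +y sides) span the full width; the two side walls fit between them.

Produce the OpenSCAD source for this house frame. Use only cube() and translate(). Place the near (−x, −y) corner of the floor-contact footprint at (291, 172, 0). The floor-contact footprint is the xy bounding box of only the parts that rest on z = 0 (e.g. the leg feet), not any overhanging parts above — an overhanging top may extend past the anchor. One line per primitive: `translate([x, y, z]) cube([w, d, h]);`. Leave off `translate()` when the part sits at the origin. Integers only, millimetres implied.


translate([291, 172, 0]) cube([5700, 176, 2940]);
translate([291, 3036, 0]) cube([5700, 176, 2940]);
translate([291, 348, 0]) cube([176, 2688, 2940]);
translate([5815, 348, 0]) cube([176, 2688, 2940]);


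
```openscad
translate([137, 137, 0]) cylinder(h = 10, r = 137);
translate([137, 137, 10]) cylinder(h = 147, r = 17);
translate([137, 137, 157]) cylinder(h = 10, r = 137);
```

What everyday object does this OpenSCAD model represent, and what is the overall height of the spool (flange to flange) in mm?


A spool. The overall height is 167 mm.

Three coaxial cylinders, large–small–large — a spool. Two 10 mm flanges and a 147 mm core give 10 + 147 + 10 = 167 mm.


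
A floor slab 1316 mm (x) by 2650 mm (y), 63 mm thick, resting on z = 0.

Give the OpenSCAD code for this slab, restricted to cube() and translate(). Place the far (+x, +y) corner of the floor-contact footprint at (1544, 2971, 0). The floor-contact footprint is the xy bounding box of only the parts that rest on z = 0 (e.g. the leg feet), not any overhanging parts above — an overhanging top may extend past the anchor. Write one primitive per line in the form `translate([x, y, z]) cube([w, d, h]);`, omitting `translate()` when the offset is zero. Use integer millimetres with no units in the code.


translate([228, 321, 0]) cube([1316, 2650, 63]);


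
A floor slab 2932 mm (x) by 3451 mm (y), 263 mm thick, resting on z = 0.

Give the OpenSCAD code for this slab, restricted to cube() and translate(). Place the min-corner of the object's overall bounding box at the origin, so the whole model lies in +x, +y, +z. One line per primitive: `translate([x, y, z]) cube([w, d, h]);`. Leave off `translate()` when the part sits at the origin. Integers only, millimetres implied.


cube([2932, 3451, 263]);


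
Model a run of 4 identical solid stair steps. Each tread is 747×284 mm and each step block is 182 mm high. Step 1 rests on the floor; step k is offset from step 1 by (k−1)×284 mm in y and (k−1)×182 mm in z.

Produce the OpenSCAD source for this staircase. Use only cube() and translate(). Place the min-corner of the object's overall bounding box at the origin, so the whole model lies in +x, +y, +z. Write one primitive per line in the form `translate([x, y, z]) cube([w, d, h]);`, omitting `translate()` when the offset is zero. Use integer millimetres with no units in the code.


cube([747, 284, 182]);
translate([0, 284, 182]) cube([747, 284, 182]);
translate([0, 568, 364]) cube([747, 284, 182]);
translate([0, 852, 546]) cube([747, 284, 182]);


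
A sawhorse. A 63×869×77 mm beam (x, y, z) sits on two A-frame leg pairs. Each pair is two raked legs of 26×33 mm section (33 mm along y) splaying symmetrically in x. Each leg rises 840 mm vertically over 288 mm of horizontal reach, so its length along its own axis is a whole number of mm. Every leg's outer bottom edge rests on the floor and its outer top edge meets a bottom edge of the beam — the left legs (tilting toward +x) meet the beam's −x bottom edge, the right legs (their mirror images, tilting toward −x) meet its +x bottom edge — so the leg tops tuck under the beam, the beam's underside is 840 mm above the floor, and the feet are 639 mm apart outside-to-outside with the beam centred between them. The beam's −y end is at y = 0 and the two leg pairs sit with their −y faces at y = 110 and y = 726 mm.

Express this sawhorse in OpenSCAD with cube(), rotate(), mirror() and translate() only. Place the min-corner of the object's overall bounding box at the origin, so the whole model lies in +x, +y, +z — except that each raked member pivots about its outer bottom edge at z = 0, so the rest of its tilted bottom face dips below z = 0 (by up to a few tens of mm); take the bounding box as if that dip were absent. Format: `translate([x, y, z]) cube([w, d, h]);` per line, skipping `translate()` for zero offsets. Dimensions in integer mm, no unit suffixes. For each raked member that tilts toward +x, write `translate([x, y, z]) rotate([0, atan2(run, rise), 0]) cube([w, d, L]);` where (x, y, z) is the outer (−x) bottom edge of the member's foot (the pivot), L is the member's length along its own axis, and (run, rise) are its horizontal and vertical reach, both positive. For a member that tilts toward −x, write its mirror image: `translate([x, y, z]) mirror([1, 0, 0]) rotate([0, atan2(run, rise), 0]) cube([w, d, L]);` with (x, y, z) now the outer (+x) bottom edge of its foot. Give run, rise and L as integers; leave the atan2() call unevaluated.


translate([288, 0, 840]) cube([63, 869, 77]);
translate([0, 110, 0]) rotate([0, atan2(288, 840), 0]) cube([26, 33, 888]);
translate([639, 110, 0]) mirror([1, 0, 0]) rotate([0, atan2(288, 840), 0]) cube([26, 33, 888]);
translate([0, 726, 0]) rotate([0, atan2(288, 840), 0]) cube([26, 33, 888]);
translate([639, 726, 0]) mirror([1, 0, 0]) rotate([0, atan2(288, 840), 0]) cube([26, 33, 888]);


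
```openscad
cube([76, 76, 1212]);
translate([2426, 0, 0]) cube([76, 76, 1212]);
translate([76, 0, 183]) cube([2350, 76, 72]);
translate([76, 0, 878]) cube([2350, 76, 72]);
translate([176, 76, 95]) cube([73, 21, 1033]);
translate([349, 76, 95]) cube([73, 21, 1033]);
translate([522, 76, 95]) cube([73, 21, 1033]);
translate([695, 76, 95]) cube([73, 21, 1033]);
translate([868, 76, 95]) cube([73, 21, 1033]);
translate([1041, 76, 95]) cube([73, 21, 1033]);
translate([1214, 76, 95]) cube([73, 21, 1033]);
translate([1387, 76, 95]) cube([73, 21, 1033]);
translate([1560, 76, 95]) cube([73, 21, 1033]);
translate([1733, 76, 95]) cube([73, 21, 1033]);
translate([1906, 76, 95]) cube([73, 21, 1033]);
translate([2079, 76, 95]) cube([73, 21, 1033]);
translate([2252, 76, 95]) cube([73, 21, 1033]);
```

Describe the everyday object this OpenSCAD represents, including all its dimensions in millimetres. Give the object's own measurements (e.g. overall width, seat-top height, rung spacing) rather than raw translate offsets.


A fence section. Two 76×76 mm posts, 1212 mm tall, stand on the floor with a clear span of 2350 mm between their inner faces. Two horizontal rails of 76×72 mm section span the gap between the posts with their undersides at z = 183 mm and z = 878 mm, flush with the posts' −y face. 13 pickets, each 73 mm wide, 21 mm thick and 1033 mm tall, are fixed to the +y face of the rails with their bottoms at z = 95 mm, spaced across the span with a 100 mm gap after the −x post and between neighbouring pickets, with 101 mm left before the +x post.


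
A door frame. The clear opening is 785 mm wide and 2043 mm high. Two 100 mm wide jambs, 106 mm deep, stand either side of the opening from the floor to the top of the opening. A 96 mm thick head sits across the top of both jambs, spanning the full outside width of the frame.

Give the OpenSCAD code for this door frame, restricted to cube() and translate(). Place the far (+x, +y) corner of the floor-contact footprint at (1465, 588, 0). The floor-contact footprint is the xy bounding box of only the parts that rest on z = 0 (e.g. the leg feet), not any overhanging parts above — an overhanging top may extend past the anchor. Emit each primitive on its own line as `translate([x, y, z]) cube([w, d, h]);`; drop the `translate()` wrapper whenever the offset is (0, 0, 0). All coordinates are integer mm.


translate([480, 482, 0]) cube([100, 106, 2043]);
translate([1365, 482, 0]) cube([100, 106, 2043]);
translate([480, 482, 2043]) cube([985, 106, 96]);


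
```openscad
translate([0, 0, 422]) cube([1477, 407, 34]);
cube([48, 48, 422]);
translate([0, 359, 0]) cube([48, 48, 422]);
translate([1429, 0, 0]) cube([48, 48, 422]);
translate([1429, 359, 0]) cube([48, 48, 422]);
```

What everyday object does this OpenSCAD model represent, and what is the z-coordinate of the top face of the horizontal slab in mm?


A bench. The seat-top height is 456 mm.

A long slab on four corner posts — a bench. The slab sits at z = 422 with thickness 34, so the top is 422 + 34 = 456 mm.


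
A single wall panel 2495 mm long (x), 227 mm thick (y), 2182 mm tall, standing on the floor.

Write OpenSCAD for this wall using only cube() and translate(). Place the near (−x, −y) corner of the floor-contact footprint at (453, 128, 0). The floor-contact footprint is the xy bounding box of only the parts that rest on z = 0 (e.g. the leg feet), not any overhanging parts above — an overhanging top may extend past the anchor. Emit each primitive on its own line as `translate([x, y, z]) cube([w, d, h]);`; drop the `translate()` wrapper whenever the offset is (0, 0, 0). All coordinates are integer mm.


translate([453, 128, 0]) cube([2495, 227, 2182]);


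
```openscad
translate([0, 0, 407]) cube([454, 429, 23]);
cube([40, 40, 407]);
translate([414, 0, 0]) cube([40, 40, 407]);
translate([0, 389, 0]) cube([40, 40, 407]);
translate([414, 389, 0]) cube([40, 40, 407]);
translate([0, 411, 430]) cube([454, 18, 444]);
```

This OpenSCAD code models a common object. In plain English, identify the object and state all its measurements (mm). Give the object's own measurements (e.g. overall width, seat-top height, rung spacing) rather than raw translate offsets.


A chair. The seat is a 454×429×23 mm slab with its top at z = 430 mm, on four 40×40 mm corner legs (flush with the seat edges, standing on z = 0). A flat backrest 18 mm thick, 444 mm tall, spans the full seat width and rises from the seat top along its +y edge, rear face flush with the rear of the seat.


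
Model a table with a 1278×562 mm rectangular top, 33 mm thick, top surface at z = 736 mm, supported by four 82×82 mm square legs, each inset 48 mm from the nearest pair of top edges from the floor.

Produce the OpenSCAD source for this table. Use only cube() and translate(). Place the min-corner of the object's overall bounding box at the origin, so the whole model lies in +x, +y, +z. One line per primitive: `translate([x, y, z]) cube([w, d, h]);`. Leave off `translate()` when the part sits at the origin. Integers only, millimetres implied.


translate([0, 0, 703]) cube([1278, 562, 33]);
translate([48, 48, 0]) cube([82, 82, 703]);
translate([1148, 48, 0]) cube([82, 82, 703]);
translate([48, 432, 0]) cube([82, 82, 703]);
translate([1148, 432, 0]) cube([82, 82, 703]);


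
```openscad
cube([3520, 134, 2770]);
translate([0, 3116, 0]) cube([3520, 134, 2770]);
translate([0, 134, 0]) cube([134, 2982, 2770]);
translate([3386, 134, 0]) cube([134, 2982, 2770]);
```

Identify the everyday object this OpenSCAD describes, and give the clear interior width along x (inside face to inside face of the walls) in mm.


A house (or room) frame. The interior width is 3252 mm.

Four 2770 mm walls enclosing a rectangle with no floor or roof — a room or house frame. Outside width is 3520 mm and wall thickness is 134 mm, so the interior width is 3520 − 2 × 134 = 3252 mm.


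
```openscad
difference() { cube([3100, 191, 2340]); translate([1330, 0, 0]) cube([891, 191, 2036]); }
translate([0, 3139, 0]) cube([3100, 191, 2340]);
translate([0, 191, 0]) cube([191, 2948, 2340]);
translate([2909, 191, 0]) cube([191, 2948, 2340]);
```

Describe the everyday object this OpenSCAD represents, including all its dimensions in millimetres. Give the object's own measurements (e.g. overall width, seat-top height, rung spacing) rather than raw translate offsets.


A single room: four walls, each 2340 mm tall and 191 mm thick, enclosing an outside footprint 3100×3330 mm (x × y), no floor or roof. The front and back walls (−y and +y sides) run the full x-width; the side walls fit between their inner faces. A door opening 891 mm wide and 2036 mm tall is cut through the front wall from the floor up, its −x edge 1330 mm from the wall's −x end.


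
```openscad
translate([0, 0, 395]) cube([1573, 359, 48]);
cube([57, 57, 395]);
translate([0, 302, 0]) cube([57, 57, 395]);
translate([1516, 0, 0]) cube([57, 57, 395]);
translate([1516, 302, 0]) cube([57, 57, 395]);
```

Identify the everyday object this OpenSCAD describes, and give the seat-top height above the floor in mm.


A bench. The seat-top height is 443 mm.

A long slab on four corner posts — a bench. The slab sits at z = 395 with thickness 48, so the top is 395 + 48 = 443 mm.


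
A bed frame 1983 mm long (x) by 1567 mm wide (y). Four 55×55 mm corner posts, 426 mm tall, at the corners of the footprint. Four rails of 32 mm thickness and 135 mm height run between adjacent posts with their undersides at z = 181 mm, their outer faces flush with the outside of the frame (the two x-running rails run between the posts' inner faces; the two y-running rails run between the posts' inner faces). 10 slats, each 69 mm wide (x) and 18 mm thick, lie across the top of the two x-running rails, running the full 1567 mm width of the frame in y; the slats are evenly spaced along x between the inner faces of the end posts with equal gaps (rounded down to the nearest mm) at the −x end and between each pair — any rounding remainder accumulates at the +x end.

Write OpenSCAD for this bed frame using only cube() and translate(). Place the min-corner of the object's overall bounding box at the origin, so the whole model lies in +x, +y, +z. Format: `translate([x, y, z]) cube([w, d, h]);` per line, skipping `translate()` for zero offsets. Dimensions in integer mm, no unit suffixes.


cube([55, 55, 426]);
translate([0, 1512, 0]) cube([55, 55, 426]);
translate([1928, 0, 0]) cube([55, 55, 426]);
translate([1928, 1512, 0]) cube([55, 55, 426]);
translate([55, 0, 181]) cube([1873, 32, 135]);
translate([55, 1535, 181]) cube([1873, 32, 135]);
translate([0, 55, 181]) cube([32, 1457, 135]);
translate([1951, 55, 181]) cube([32, 1457, 135]);
translate([162, 0, 316]) cube([69, 1567, 18]);
translate([338, 0, 316]) cube([69, 1567, 18]);
translate([514, 0, 316]) cube([69, 1567, 18]);
translate([690, 0, 316]) cube([69, 1567, 18]);
translate([866, 0, 316]) cube([69, 1567, 18]);
translate([1042, 0, 316]) cube([69, 1567, 18]);
translate([1218, 0, 316]) cube([69, 1567, 18]);
translate([1394, 0, 316]) cube([69, 1567, 18]);
translate([1570, 0, 316]) cube([69, 1567, 18]);
translate([1746, 0, 316]) cube([69, 1567, 18]);


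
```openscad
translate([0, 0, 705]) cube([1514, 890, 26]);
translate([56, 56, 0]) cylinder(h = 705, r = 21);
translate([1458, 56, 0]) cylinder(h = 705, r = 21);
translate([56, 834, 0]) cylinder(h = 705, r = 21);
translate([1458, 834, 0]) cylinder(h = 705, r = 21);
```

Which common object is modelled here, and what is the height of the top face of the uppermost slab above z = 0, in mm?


A table. The table height is 731 mm.

A 1514×890×26 slab sits at z = 705 on four Ø42 mm round legs — a table. The top surface is at 705 + 26 = 731 mm.
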